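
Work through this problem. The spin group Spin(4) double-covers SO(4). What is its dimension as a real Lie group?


Spin(n) double-covers SO(n); both have Lie algebra so(n) of dimension n(n-1)/2.
n = 4
n(n-1) = 4 * 3 = 12
dim Spin(4) = 12/2 = 6


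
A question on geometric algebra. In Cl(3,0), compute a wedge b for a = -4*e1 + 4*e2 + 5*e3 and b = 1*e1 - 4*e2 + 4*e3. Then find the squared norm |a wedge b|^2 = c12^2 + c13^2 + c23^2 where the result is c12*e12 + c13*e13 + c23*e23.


a wedge b = (a1*b2 - a2*b1)*e12 + (a1*b3 - a3*b1)*e13 + (a2*b3 - a3*b2)*e23
e12 coeff: (-4)*(-4) - 4*1 = 16 - 4 = 12
e13 coeff: (-4)*4 - 5*1 = -16 - 5 = -21
e23 coeff: 4*4 - 5*(-4) = 16 - (-20) = 36
|a wedge b|^2 = 12^2 + (-21)^2 + 36^2
= 144 + 441 + 1296
= 1881


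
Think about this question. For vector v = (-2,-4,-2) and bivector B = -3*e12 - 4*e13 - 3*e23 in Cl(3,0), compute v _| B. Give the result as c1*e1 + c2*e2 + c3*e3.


Left contraction v _| B = <vB>_1 (grade-1 part of the geometric product vB).
Using e1_|e12 = e2, e2_|e12 = -e1, e1_|e13 = e3, e3_|e13 = -e1, e2_|e23 = e3, e3_|e23 = -e2:
e1 coeff: -v2*b12 - v3*b13 = -(-4)*(-3) - (-2)*(-4) = -20
e2 coeff: v1*b12 - v3*b23 = (-2)*(-3) - (-2)*(-3) = 0
e3 coeff: v1*b13 + v2*b23 = (-2)*(-4) + (-4)*(-3) = 20
v _| B = -20*e1 + 0*e2 + 20*e3


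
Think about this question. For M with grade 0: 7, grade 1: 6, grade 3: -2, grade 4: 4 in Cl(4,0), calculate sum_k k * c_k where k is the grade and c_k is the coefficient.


Grade-weighted sum = sum of grade_k * coefficient_k
0*7 = 0
1*6 = 6
3*(-2) = -6
4*4 = 16
Total = 0 + 6 + (-6) + 16 = 16


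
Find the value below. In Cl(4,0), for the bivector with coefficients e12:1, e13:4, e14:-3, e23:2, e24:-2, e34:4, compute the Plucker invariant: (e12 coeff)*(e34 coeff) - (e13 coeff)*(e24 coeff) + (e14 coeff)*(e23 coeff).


Plucker relation: af - be + cd
a*f = 1*4 = 4
b*e = 4*(-2) = -8
c*d = (-3)*2 = -6
af - be + cd = 4 - (-8) + (-6)
= 6


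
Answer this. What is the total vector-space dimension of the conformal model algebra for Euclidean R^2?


The conformal model of R^2 uses Cl(3,1): the 2 Euclidean generators plus two extra orthogonal generators e+ (e+^2 = +1) and e- (e-^2 = -1), from which the null vectors e0, einf are built.
Number of generators m = 2 + 2 = 4.
dim Cl(p,q) = 2^m = 2^4 = 16


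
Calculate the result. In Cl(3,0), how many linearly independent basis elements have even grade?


Even subalgebra dimension = 2^(n-1)
n = 3 + 0 = 3
2^(3 - 1) = 2^2 = 4
Verification: sum of C(3,k) for even k = 1 + 3 = 4
Result = 4


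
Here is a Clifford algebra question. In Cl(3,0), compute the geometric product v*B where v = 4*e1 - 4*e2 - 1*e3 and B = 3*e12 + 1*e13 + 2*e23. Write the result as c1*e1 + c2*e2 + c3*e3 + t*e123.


vB has grade-1 (vector) and grade-3 (trivector) parts: vB = (v _| B) + (v ^ B).
Vector part <vB>_1:
  e1: -v2*b12 - v3*b13 = -(-4)*(3) - (-1)*(1) = 13
  e2: v1*b12 - v3*b23 = (4)*(3) - (-1)*(2) = 14
  e3: v1*b13 + v2*b23 = (4)*(1) + (-4)*(2) = -4
Trivector part <vB>_3:
  e123: v1*b23 - v2*b13 + v3*b12 = (4)*(2) - (-4)*(1) + (-1)*(3) = 9
vB = 13*e1 + 14*e2 - 4*e3 + 9*e123


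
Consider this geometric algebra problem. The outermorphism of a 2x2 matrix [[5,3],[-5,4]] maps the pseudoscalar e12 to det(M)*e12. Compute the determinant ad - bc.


The outermorphism of a linear map f sends e1^e2 to f(e1)^f(e2).
f(e1) = 5*e1 - 5*e2
f(e2) = 3*e1 + 4*e2
f(e1) ^ f(e2) = (5*e1 - 5*e2) ^ (3*e1 + 4*e2)
= 5*4*e12 + (-5)*3*e21
= (20 - (-15))*e12
= 35*e12
Coefficient = 35


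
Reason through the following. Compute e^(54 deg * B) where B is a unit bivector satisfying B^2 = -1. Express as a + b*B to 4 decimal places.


For a unit bivector B with B^2 = -1, the exponential series gives
e^(theta*B) = cos(theta) + sin(theta)*B (the GA analogue of Euler's formula).
theta = 54 degrees = 0.942478 rad
cos(54 deg) = 0.5878
sin(54 deg) = 0.8090
exp(theta*B) = 0.5878 + 0.8090*B


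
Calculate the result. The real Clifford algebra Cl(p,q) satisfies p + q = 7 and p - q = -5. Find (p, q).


We need p + q = 7 and p - q = -5.
Adding: 2p = 7 + (-5) = 2, so p = 1.
Then q = 7 - 1 = 6.
(p, q) = (1, 6)


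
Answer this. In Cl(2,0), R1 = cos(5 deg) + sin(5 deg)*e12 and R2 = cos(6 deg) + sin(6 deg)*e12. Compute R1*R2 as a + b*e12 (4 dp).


Same-plane rotors commute and their half-angles add:
R1*R2 = cos(a1 + a2) + sin(a1 + a2)*e12.
a1 + a2 = 5 + 6 = 11 deg
cos(11 deg) = 0.9816
sin(11 deg) = 0.1908
R1*R2 = 0.9816 + 0.1908*e12


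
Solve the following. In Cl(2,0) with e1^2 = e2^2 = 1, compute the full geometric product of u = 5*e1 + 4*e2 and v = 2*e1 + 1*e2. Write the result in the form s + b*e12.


Expand: (5*e1 + 4*e2)(2*e1 + 1*e2)
= 5*2*e1e1 + 5*1*e1e2 + 4*2*e2e1 + 4*1*e2e2
Using e1^2 = e2^2 = 1, e2e1 = -e1e2:
Scalar part s = 5*2 + 4*1 = 10 + 4 = 14
Bivector part b = 5*1 - 4*2 = 5 - 8 = -3
uv = 14 - 3*e12


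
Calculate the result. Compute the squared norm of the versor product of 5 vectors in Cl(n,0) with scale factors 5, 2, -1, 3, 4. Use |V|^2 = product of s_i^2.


Each vector v_i has |v_i|^2 = s_i^2
Squared scales: 5^2 = 25, 2^2 = 4, (-1)^2 = 1, 3^2 = 9, 4^2 = 16
|V|^2 = 25 * 4 * 1 * 9 * 16
= 14400


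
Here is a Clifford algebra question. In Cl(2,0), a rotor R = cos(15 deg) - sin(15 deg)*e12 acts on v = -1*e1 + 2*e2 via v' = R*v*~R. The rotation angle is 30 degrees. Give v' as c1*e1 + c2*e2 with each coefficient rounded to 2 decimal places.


Rotor R = cos(15deg) - sin(15deg)*e12
Rotation angle theta = 2 * 15 = 30 degrees
v' = R*v*~R rotates v by theta.
cos(30deg) = 0.8660, sin(30deg) = 0.5000
v'_1 = -1*cos(30deg) - 2*sin(30deg)
= -1*0.8660 - 2*0.5000
= -1.87
v'_2 = -1*sin(30deg) + 2*cos(30deg)
= -1*0.5000 + 2*0.8660
= 1.23
v' = -1.87*e1 + 1.23*e2


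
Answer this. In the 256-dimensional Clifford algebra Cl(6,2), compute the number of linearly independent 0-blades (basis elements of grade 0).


Number of grade-k basis blades in Cl(p,q) with n = p + q is C(n, k).
n = 6 + 2 = 8
C(8, 0) = 8! / (0! * 8!)
= 40320 / (1 * 40320)
= 1


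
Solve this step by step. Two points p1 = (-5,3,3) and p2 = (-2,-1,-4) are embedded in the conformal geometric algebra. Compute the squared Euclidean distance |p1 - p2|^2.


p1 - p2 = (-3, 4, 7)
|p1 - p2|^2 = (-3)^2 + 4^2 + 7^2
= 9 + 16 + 49
= 74


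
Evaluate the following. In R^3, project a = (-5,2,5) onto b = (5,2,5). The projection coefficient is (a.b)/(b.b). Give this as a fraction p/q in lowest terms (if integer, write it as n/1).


Projection coefficient = (a . b) / (b . b)
a . b = (-5)*5 + 2*2 + 5*5
= -25 + 4 + 25 = 4
b . b = 5^2 + 2^2 + 5^2
= 25 + 4 + 25 = 54
Coefficient = 4/54
In lowest terms: 2/27


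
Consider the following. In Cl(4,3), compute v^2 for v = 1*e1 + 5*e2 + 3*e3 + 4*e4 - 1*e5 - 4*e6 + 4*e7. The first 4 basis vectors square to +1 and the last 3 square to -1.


v^2 = sum of c_i^2 * e_i^2
Positive signature terms (e_i^2 = +1): 1^2 + 5^2 + 3^2 + 4^2 = 51
Negative signature terms (e_j^2 = -1): (-1)^2 + (-4)^2 + 4^2 = 33
v^2 = 51 - 33 = 18


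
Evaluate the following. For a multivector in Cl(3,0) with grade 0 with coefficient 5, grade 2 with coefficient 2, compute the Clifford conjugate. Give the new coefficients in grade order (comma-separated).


Clifford conjugate sign for grade k: (-1)^(k(k+1)/2)
Grade 0: (-1)^(0*1/2) = (-1)^0 = 1, coeff 5 -> 5
Grade 2: (-1)^(2*3/2) = (-1)^3 = -1, coeff 2 -> -2
Conjugated coefficients: 5, -2


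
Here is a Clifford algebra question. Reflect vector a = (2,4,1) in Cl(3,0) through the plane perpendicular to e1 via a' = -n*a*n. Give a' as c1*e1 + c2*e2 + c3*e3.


Reflection formula: a' = -n*a*n, with n = e1 (unit vector, n^2 = 1).
For reflection through hyperplane perp to e1:
The component along e1 flips sign, others stay.
a = (2, 4, 1)
a' = (-2, 4, 1)
a' = -2*e1 + 4*e2 + 1*e3


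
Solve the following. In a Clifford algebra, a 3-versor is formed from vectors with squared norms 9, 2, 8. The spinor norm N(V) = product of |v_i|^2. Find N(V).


Spinor norm N(V) = |v1|^2 * |v2|^2 * ... * |v3|^2
= 9 * 2 * 8
Running product: 9, 18, 144
N(V) = 144


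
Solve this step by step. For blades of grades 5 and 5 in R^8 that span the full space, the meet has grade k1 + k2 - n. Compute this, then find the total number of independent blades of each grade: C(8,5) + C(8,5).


Meet grade = grade(A) + grade(B) - n
= 5 + 5 - 8 = 2
C(8,5) = 56
C(8,5) = 56
dim_A + dim_B = 56 + 56 = 112


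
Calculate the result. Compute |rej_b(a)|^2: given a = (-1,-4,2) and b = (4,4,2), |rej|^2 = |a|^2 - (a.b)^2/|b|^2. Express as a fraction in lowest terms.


|a|^2 = (-1)^2 + (-4)^2 + 2^2 = 21
|b|^2 = 4^2 + 4^2 + 2^2 = 36
a . b = (-1)*4 + (-4)*4 + 2*2 = -16
(a.b)^2 = (-16)^2 = 256
|rej|^2 = 21 - 256/36
= (756 - 256)/36
= 500/36
In lowest terms: 125/9


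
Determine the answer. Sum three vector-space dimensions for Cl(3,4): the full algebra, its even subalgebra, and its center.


n = 3 + 4 = 7
Total dim = 2^7 = 128
Even subalgebra dim = 2^6 = 64
n is odd, so center dim = 2
Sum = 128 + 64 + 2 = 194


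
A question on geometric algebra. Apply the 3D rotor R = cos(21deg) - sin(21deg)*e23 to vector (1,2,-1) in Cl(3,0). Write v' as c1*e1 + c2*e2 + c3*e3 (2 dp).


Rotor R = cos(21deg) - sin(21deg)*e23
Rotation angle theta = 2 * 21 = 42 degrees in the e23 plane (e2 -> e3).
The component perpendicular to the plane (e1) is invariant: v'_1 = v1 = 1.00
cos(42deg) = 0.7431, sin(42deg) = 0.6691
v'_2 = v2*cos(theta) - v3*sin(theta) = 2*0.7431 - (-1)*0.6691 = 2.16
v'_3 = v2*sin(theta) + v3*cos(theta) = 2*0.6691 + (-1)*0.7431 = 0.60
v' = 1.00*e1 + 2.16*e2 + 0.60*e3


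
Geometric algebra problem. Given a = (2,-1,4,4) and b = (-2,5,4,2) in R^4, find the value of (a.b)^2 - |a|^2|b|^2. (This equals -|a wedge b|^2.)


a . b = 2*(-2) + (-1)*5 + 4*4 + 4*2
= -4 + (-5) + 16 + 8 = 15
|a|^2 = 2^2 + (-1)^2 + 4^2 + 4^2 = 37
|b|^2 = (-2)^2 + 5^2 + 4^2 + 2^2 = 49
(a.b)^2 = 15^2 = 225
|a|^2 * |b|^2 = 37 * 49 = 1813
Result = 225 - 1813 = -1588


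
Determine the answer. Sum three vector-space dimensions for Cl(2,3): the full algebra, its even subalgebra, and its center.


n = 2 + 3 = 5
Total dim = 2^5 = 32
Even subalgebra dim = 2^4 = 16
n is odd, so center dim = 2
Sum = 32 + 16 + 2 = 50


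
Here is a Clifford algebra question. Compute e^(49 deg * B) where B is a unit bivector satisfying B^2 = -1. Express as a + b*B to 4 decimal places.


For a unit bivector B with B^2 = -1, the exponential series gives
e^(theta*B) = cos(theta) + sin(theta)*B (the GA analogue of Euler's formula).
theta = 49 degrees = 0.855211 rad
cos(49 deg) = 0.6561
sin(49 deg) = 0.7547
exp(theta*B) = 0.6561 + 0.7547*B


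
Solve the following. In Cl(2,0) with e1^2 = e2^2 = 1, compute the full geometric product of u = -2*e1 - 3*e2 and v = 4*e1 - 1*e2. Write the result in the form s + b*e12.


Expand: (-2*e1 - 3*e2)(4*e1 - 1*e2)
= (-2)*4*e1e1 + (-2)*(-1)*e1e2 + (-3)*4*e2e1 + (-3)*(-1)*e2e2
Using e1^2 = e2^2 = 1, e2e1 = -e1e2:
Scalar part s = (-2)*4 + (-3)*(-1) = -8 + 3 = -5
Bivector part b = (-2)*(-1) - (-3)*4 = 2 - (-12) = 14
uv = -5 + 14*e12


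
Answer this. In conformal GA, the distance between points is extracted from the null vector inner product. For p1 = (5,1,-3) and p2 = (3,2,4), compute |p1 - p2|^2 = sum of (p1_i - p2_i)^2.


p1 - p2 = (2, -1, -7)
|p1 - p2|^2 = 2^2 + (-1)^2 + (-7)^2
= 4 + 1 + 49
= 54


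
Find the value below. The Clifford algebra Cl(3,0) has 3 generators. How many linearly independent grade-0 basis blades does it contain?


Number of grade-k basis blades in Cl(p,q) with n = p + q is C(n, k).
n = 3 + 0 = 3
C(3, 0) = 3! / (0! * 3!)
= 6 / (1 * 6)
= 1


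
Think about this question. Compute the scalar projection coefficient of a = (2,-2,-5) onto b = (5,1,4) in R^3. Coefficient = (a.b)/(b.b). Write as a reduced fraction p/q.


Projection coefficient = (a . b) / (b . b)
a . b = 2*5 + (-2)*1 + (-5)*4
= 10 + (-2) + (-20) = -12
b . b = 5^2 + 1^2 + 4^2
= 25 + 1 + 16 = 42
Coefficient = -12/42
In lowest terms: -2/7


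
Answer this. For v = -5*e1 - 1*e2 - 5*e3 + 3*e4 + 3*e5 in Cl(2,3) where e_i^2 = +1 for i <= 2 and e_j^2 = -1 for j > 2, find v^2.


v^2 = sum of c_i^2 * e_i^2
Positive signature terms (e_i^2 = +1): (-5)^2 + (-1)^2 = 26
Negative signature terms (e_j^2 = -1): (-5)^2 + 3^2 + 3^2 = 43
v^2 = 26 - 43 = -17


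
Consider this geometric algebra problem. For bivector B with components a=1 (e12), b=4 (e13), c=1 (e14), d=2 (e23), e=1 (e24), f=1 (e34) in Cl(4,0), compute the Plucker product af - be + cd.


Plucker relation: af - be + cd
a*f = 1*1 = 1
b*e = 4*1 = 4
c*d = 1*2 = 2
af - be + cd = 1 - 4 + 2
= -1


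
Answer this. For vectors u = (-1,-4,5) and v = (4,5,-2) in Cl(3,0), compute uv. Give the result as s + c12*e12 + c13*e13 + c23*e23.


In Cl(3,0): e_i^2 = 1, e_ie_j = -e_je_i for i != j.
Scalar part = u . v = (-1)*4 + (-4)*5 + 5*(-2)
= -4 + (-20) + (-10) = -34
e12 coeff = (-1)*5 - (-4)*4 = -5 - (-16) = 11
e13 coeff = (-1)*(-2) - 5*4 = 2 - 20 = -18
e23 coeff = (-4)*(-2) - 5*5 = 8 - 25 = -17
uv = -34 + 11*e12 - 18*e13 - 17*e23


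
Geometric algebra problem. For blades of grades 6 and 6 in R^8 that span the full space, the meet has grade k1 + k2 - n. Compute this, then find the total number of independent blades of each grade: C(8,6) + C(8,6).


Meet grade = grade(A) + grade(B) - n
= 6 + 6 - 8 = 4
C(8,6) = 28
C(8,6) = 28
dim_A + dim_B = 28 + 28 = 56


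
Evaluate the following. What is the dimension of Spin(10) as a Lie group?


Spin(n) double-covers SO(n); both have Lie algebra so(n) of dimension n(n-1)/2.
n = 10
n(n-1) = 10 * 9 = 90
dim Spin(10) = 90/2 = 45


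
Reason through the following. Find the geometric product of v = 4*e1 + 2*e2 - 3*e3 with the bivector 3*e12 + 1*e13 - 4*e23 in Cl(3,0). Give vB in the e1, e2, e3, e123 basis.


vB has grade-1 (vector) and grade-3 (trivector) parts: vB = (v _| B) + (v ^ B).
Vector part <vB>_1:
  e1: -v2*b12 - v3*b13 = -(2)*(3) - (-3)*(1) = -3
  e2: v1*b12 - v3*b23 = (4)*(3) - (-3)*(-4) = 0
  e3: v1*b13 + v2*b23 = (4)*(1) + (2)*(-4) = -4
Trivector part <vB>_3:
  e123: v1*b23 - v2*b13 + v3*b12 = (4)*(-4) - (2)*(1) + (-3)*(3) = -27
vB = -3*e1 + 0*e2 - 4*e3 - 27*e123


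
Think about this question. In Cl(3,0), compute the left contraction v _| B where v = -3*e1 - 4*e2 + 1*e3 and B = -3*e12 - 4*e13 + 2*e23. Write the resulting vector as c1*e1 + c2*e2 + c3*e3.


Left contraction v _| B = <vB>_1 (grade-1 part of the geometric product vB).
Using e1_|e12 = e2, e2_|e12 = -e1, e1_|e13 = e3, e3_|e13 = -e1, e2_|e23 = e3, e3_|e23 = -e2:
e1 coeff: -v2*b12 - v3*b13 = -(-4)*(-3) - (1)*(-4) = -8
e2 coeff: v1*b12 - v3*b23 = (-3)*(-3) - (1)*(2) = 7
e3 coeff: v1*b13 + v2*b23 = (-3)*(-4) + (-4)*(2) = 4
v _| B = -8*e1 + 7*e2 + 4*e3


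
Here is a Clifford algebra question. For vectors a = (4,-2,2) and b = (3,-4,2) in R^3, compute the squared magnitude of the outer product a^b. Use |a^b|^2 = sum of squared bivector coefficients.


a wedge b = (a1*b2 - a2*b1)*e12 + (a1*b3 - a3*b1)*e13 + (a2*b3 - a3*b2)*e23
e12 coeff: 4*(-4) - (-2)*3 = -16 - (-6) = -10
e13 coeff: 4*2 - 2*3 = 8 - 6 = 2
e23 coeff: (-2)*2 - 2*(-4) = -4 - (-8) = 4
|a wedge b|^2 = (-10)^2 + 2^2 + 4^2
= 100 + 4 + 16
= 120


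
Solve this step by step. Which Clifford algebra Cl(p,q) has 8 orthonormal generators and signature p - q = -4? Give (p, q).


We need p + q = 8 and p - q = -4.
Adding: 2p = 8 + (-4) = 4, so p = 2.
Then q = 8 - 2 = 6.
(p, q) = (2, 6)


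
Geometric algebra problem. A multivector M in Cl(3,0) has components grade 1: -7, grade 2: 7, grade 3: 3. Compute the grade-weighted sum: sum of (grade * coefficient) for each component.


Grade-weighted sum = sum of grade_k * coefficient_k
1*(-7) = -7
2*7 = 14
3*3 = 9
Total = -7 + 14 + 9 = 16


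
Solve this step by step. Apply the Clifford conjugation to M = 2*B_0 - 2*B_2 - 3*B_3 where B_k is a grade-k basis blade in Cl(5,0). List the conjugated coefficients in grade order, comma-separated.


Clifford conjugate sign for grade k: (-1)^(k(k+1)/2)
Grade 0: (-1)^(0*1/2) = (-1)^0 = 1, coeff 2 -> 2
Grade 2: (-1)^(2*3/2) = (-1)^3 = -1, coeff -2 -> 2
Grade 3: (-1)^(3*4/2) = (-1)^6 = 1, coeff -3 -> -3
Conjugated coefficients: 2, 2, -3


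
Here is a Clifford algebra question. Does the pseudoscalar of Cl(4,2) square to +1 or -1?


The pseudoscalar I = e1...e_n (product of all n generators) of Cl(p,q) satisfies I^2 = (-1)^(q + n(n-1)/2).
p = 4, q = 2, n = p + q = 6
n(n-1)/2 = 6 * 5 / 2 = 15
Exponent = q + n(n-1)/2 = 2 + 15 = 17
I^2 = (-1)^17 = -1


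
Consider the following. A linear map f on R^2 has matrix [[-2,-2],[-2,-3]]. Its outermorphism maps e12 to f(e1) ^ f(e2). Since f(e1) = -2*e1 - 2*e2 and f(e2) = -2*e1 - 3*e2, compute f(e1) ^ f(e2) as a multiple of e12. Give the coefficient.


The outermorphism of a linear map f sends e1^e2 to f(e1)^f(e2).
f(e1) = -2*e1 - 2*e2
f(e2) = -2*e1 - 3*e2
f(e1) ^ f(e2) = (-2*e1 - 2*e2) ^ (-2*e1 - 3*e2)
= (-2)*(-3)*e12 + (-2)*(-2)*e21
= (6 - 4)*e12
= 2*e12
Coefficient = 2


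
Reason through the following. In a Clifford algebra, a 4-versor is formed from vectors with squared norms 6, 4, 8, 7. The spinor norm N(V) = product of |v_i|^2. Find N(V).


Spinor norm N(V) = |v1|^2 * |v2|^2 * ... * |v4|^2
= 6 * 4 * 8 * 7
Running product: 6, 24, 192, 1344
N(V) = 1344


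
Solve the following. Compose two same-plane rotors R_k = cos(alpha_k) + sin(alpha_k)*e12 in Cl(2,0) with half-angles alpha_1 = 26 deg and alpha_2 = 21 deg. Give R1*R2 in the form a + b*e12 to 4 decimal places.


Same-plane rotors commute and their half-angles add:
R1*R2 = cos(a1 + a2) + sin(a1 + a2)*e12.
a1 + a2 = 26 + 21 = 47 deg
cos(47 deg) = 0.6820
sin(47 deg) = 0.7314
R1*R2 = 0.6820 + 0.7314*e12


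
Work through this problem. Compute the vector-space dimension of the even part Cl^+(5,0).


Even subalgebra dimension = 2^(n-1)
n = 5 + 0 = 5
2^(5 - 1) = 2^4 = 16
Verification: sum of C(5,k) for even k = 1 + 10 + 5 = 16
Result = 16


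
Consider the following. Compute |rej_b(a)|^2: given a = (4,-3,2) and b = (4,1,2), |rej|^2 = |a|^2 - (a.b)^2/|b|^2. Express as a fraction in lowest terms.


|a|^2 = 4^2 + (-3)^2 + 2^2 = 29
|b|^2 = 4^2 + 1^2 + 2^2 = 21
a . b = 4*4 + (-3)*1 + 2*2 = 17
(a.b)^2 = 17^2 = 289
|rej|^2 = 29 - 289/21
= (609 - 289)/21
= 320/21
In lowest terms: 320/21


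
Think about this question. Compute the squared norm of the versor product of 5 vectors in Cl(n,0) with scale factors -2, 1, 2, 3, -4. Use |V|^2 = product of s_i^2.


Each vector v_i has |v_i|^2 = s_i^2
Squared scales: (-2)^2 = 4, 1^2 = 1, 2^2 = 4, 3^2 = 9, (-4)^2 = 16
|V|^2 = 4 * 1 * 4 * 9 * 16
= 2304


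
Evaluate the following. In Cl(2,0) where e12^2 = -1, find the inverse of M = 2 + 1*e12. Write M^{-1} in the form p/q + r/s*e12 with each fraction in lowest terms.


M = 2 + 1*e12, where e12^2 = -1.
Since M commutes with its reverse ~M = a - b*e12, M * ~M = a^2 - b^2*e12^2 = a^2 + b^2.
So M^{-1} = ~M / (a^2 + b^2) = (a - b*e12)/(a^2 + b^2).
a^2 + b^2 = 4 + 1 = 5
Scalar part = 2/5 = 2/5
Bivector coeff = -1/5 = -1/5
M^{-1} = 2/5 - 1/5*e12


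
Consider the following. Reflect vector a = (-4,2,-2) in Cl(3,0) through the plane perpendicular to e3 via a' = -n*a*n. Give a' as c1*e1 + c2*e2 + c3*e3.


Reflection formula: a' = -n*a*n, with n = e3 (unit vector, n^2 = 1).
For reflection through hyperplane perp to e3:
The component along e3 flips sign, others stay.
a = (-4, 2, -2)
a' = (-4, 2, 2)
a' = -4*e1 + 2*e2 + 2*e3


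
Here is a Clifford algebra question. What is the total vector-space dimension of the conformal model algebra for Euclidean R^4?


The conformal model of R^4 uses Cl(5,1): the 4 Euclidean generators plus two extra orthogonal generators e+ (e+^2 = +1) and e- (e-^2 = -1), from which the null vectors e0, einf are built.
Number of generators m = 4 + 2 = 6.
dim Cl(p,q) = 2^m = 2^6 = 64


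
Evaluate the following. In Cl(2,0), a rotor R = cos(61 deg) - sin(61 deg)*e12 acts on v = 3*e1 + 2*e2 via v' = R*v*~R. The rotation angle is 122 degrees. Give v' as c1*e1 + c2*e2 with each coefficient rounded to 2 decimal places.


Rotor R = cos(61deg) - sin(61deg)*e12
Rotation angle theta = 2 * 61 = 122 degrees
v' = R*v*~R rotates v by theta.
cos(122deg) = -0.5299, sin(122deg) = 0.8480
v'_1 = 3*cos(122deg) - 2*sin(122deg)
= 3*(-0.5299) - 2*0.8480
= -3.29
v'_2 = 3*sin(122deg) + 2*cos(122deg)
= 3*0.8480 + 2*(-0.5299)
= 1.48
v' = -3.29*e1 + 1.48*e2


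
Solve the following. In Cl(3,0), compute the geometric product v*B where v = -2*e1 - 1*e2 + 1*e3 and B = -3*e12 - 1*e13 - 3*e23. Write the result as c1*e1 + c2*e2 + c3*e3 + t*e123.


vB has grade-1 (vector) and grade-3 (trivector) parts: vB = (v _| B) + (v ^ B).
Vector part <vB>_1:
  e1: -v2*b12 - v3*b13 = -(-1)*(-3) - (1)*(-1) = -2
  e2: v1*b12 - v3*b23 = (-2)*(-3) - (1)*(-3) = 9
  e3: v1*b13 + v2*b23 = (-2)*(-1) + (-1)*(-3) = 5
Trivector part <vB>_3:
  e123: v1*b23 - v2*b13 + v3*b12 = (-2)*(-3) - (-1)*(-1) + (1)*(-3) = 2
vB = -2*e1 + 9*e2 + 5*e3 + 2*e123


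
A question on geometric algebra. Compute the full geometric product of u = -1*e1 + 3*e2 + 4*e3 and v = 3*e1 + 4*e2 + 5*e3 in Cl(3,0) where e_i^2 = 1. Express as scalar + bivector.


In Cl(3,0): e_i^2 = 1, e_ie_j = -e_je_i for i != j.
Scalar part = u . v = (-1)*3 + 3*4 + 4*5
= -3 + 12 + 20 = 29
e12 coeff = (-1)*4 - 3*3 = -4 - 9 = -13
e13 coeff = (-1)*5 - 4*3 = -5 - 12 = -17
e23 coeff = 3*5 - 4*4 = 15 - 16 = -1
uv = 29 - 13*e12 - 17*e13 - 1*e23


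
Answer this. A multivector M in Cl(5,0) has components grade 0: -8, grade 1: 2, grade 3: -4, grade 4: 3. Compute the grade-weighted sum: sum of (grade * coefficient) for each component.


Grade-weighted sum = sum of grade_k * coefficient_k
0*(-8) = 0
1*2 = 2
3*(-4) = -12
4*3 = 12
Total = 0 + 2 + (-12) + 12 = 2


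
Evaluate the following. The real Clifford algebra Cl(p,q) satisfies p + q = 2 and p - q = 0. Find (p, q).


We need p + q = 2 and p - q = 0.
Adding: 2p = 2 + 0 = 2, so p = 1.
Then q = 2 - 1 = 1.
(p, q) = (1, 1)


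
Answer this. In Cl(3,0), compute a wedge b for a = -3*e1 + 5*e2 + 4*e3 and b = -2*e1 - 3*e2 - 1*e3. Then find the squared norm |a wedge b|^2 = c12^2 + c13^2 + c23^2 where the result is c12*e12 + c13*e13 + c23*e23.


a wedge b = (a1*b2 - a2*b1)*e12 + (a1*b3 - a3*b1)*e13 + (a2*b3 - a3*b2)*e23
e12 coeff: (-3)*(-3) - 5*(-2) = 9 - (-10) = 19
e13 coeff: (-3)*(-1) - 4*(-2) = 3 - (-8) = 11
e23 coeff: 5*(-1) - 4*(-3) = -5 - (-12) = 7
|a wedge b|^2 = 19^2 + 11^2 + 7^2
= 361 + 121 + 49
= 531


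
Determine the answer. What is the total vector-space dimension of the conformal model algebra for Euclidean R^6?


The conformal model of R^6 uses Cl(7,1): the 6 Euclidean generators plus two extra orthogonal generators e+ (e+^2 = +1) and e- (e-^2 = -1), from which the null vectors e0, einf are built.
Number of generators m = 6 + 2 = 8.
dim Cl(p,q) = 2^m = 2^8 = 256


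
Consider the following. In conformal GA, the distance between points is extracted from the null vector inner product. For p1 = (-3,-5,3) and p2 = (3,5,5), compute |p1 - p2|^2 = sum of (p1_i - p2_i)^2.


p1 - p2 = (-6, -10, -2)
|p1 - p2|^2 = (-6)^2 + (-10)^2 + (-2)^2
= 36 + 100 + 4
= 140


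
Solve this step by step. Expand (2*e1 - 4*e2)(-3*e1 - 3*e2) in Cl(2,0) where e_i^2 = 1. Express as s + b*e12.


Expand: (2*e1 - 4*e2)(-3*e1 - 3*e2)
= 2*(-3)*e1e1 + 2*(-3)*e1e2 + (-4)*(-3)*e2e1 + (-4)*(-3)*e2e2
Using e1^2 = e2^2 = 1, e2e1 = -e1e2:
Scalar part s = 2*(-3) + (-4)*(-3) = -6 + 12 = 6
Bivector part b = 2*(-3) - (-4)*(-3) = -6 - 12 = -18
uv = 6 - 18*e12


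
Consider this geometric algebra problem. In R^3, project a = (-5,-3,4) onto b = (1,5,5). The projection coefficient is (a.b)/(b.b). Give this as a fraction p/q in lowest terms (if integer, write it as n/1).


Projection coefficient = (a . b) / (b . b)
a . b = (-5)*1 + (-3)*5 + 4*5
= -5 + (-15) + 20 = 0
b . b = 1^2 + 5^2 + 5^2
= 1 + 25 + 25 = 51
Coefficient = 0/51
In lowest terms: 0/1


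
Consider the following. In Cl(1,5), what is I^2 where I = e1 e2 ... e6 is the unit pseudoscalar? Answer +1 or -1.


The pseudoscalar I = e1...e_n (product of all n generators) of Cl(p,q) satisfies I^2 = (-1)^(q + n(n-1)/2).
p = 1, q = 5, n = p + q = 6
n(n-1)/2 = 6 * 5 / 2 = 15
Exponent = q + n(n-1)/2 = 5 + 15 = 20
I^2 = (-1)^20 = +1


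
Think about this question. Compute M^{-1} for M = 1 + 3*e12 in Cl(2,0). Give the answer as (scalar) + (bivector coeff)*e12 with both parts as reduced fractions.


M = 1 + 3*e12, where e12^2 = -1.
Since M commutes with its reverse ~M = a - b*e12, M * ~M = a^2 - b^2*e12^2 = a^2 + b^2.
So M^{-1} = ~M / (a^2 + b^2) = (a - b*e12)/(a^2 + b^2).
a^2 + b^2 = 1 + 9 = 10
Scalar part = 1/10 = 1/10
Bivector coeff = -3/10 = -3/10
M^{-1} = 1/10 - 3/10*e12


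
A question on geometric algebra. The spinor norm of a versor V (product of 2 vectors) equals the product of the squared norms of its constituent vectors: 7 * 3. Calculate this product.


Spinor norm N(V) = |v1|^2 * |v2|^2 * ... * |v2|^2
= 7 * 3
Running product: 7, 21
N(V) = 21


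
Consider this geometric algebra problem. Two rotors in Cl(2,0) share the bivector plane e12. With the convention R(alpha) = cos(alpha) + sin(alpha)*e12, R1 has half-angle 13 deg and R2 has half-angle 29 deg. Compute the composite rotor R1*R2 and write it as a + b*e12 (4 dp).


Same-plane rotors commute and their half-angles add:
R1*R2 = cos(a1 + a2) + sin(a1 + a2)*e12.
a1 + a2 = 13 + 29 = 42 deg
cos(42 deg) = 0.7431
sin(42 deg) = 0.6691
R1*R2 = 0.7431 + 0.6691*e12


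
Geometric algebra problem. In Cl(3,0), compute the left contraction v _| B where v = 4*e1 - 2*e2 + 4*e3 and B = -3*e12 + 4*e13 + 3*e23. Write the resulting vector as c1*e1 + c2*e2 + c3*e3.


Left contraction v _| B = <vB>_1 (grade-1 part of the geometric product vB).
Using e1_|e12 = e2, e2_|e12 = -e1, e1_|e13 = e3, e3_|e13 = -e1, e2_|e23 = e3, e3_|e23 = -e2:
e1 coeff: -v2*b12 - v3*b13 = -(-2)*(-3) - (4)*(4) = -22
e2 coeff: v1*b12 - v3*b23 = (4)*(-3) - (4)*(3) = -24
e3 coeff: v1*b13 + v2*b23 = (4)*(4) + (-2)*(3) = 10
v _| B = -22*e1 - 24*e2 + 10*e3


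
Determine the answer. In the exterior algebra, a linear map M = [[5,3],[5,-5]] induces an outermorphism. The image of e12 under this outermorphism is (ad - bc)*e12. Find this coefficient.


The outermorphism of a linear map f sends e1^e2 to f(e1)^f(e2).
f(e1) = 5*e1 + 5*e2
f(e2) = 3*e1 - 5*e2
f(e1) ^ f(e2) = (5*e1 + 5*e2) ^ (3*e1 - 5*e2)
= 5*(-5)*e12 + 5*3*e21
= (-25 - 15)*e12
= -40*e12
Coefficient = -40


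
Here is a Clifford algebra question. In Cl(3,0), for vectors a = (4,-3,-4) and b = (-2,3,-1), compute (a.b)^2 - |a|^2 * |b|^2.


a . b = 4*(-2) + (-3)*3 + (-4)*(-1)
= -8 + (-9) + 4 = -13
|a|^2 = 4^2 + (-3)^2 + (-4)^2 = 41
|b|^2 = (-2)^2 + 3^2 + (-1)^2 = 14
(a.b)^2 = (-13)^2 = 169
|a|^2 * |b|^2 = 41 * 14 = 574
Result = 169 - 574 = -405


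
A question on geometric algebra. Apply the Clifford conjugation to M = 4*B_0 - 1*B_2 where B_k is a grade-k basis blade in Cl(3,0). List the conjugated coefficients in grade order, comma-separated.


Clifford conjugate sign for grade k: (-1)^(k(k+1)/2)
Grade 0: (-1)^(0*1/2) = (-1)^0 = 1, coeff 4 -> 4
Grade 2: (-1)^(2*3/2) = (-1)^3 = -1, coeff -1 -> 1
Conjugated coefficients: 4, 1


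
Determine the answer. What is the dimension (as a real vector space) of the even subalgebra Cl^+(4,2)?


Even subalgebra dimension = 2^(n-1)
n = 4 + 2 = 6
2^(6 - 1) = 2^5 = 32
Verification: sum of C(6,k) for even k = 1 + 15 + 15 + 1 = 32
Result = 32


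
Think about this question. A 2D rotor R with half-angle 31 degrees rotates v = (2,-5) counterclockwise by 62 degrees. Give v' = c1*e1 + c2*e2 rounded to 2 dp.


Rotor R = cos(31deg) - sin(31deg)*e12
Rotation angle theta = 2 * 31 = 62 degrees
v' = R*v*~R rotates v by theta.
cos(62deg) = 0.4695, sin(62deg) = 0.8829
v'_1 = 2*cos(62deg) - (-5)*sin(62deg)
= 2*0.4695 - (-5)*0.8829
= 5.35
v'_2 = 2*sin(62deg) + (-5)*cos(62deg)
= 2*0.8829 + (-5)*0.4695
= -0.58
v' = 5.35*e1 - 0.58*e2


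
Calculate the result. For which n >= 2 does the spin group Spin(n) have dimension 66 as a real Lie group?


dim Spin(n) = dim so(n) = n(n-1)/2.
Solve n(n-1)/2 = 66, i.e. n^2 - n - 132 = 0.
Discriminant = 1 + 8*66 = 529
n = (1 + sqrt(529))/2 = (1 + 23)/2 = 12


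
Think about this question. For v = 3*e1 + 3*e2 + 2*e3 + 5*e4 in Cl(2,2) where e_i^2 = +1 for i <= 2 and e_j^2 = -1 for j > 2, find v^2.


v^2 = sum of c_i^2 * e_i^2
Positive signature terms (e_i^2 = +1): 3^2 + 3^2 = 18
Negative signature terms (e_j^2 = -1): 2^2 + 5^2 = 29
v^2 = 18 - 29 = -11


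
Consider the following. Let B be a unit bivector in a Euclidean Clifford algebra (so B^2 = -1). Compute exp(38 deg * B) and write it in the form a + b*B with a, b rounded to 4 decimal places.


For a unit bivector B with B^2 = -1, the exponential series gives
e^(theta*B) = cos(theta) + sin(theta)*B (the GA analogue of Euler's formula).
theta = 38 degrees = 0.663225 rad
cos(38 deg) = 0.7880
sin(38 deg) = 0.6157
exp(theta*B) = 0.7880 + 0.6157*B


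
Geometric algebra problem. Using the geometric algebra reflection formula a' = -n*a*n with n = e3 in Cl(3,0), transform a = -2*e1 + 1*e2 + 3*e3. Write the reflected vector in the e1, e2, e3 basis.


Reflection formula: a' = -n*a*n, with n = e3 (unit vector, n^2 = 1).
For reflection through hyperplane perp to e3:
The component along e3 flips sign, others stay.
a = (-2, 1, 3)
a' = (-2, 1, -3)
a' = -2*e1 + 1*e2 - 3*e3


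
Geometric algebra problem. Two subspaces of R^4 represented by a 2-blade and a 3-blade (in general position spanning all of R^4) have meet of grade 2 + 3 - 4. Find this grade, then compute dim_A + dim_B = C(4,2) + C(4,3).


Meet grade = grade(A) + grade(B) - n
= 2 + 3 - 4 = 1
C(4,2) = 6
C(4,3) = 4
dim_A + dim_B = 6 + 4 = 10


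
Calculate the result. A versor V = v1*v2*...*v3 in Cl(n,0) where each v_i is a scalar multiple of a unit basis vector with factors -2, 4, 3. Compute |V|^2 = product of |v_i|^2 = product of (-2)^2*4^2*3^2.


Each vector v_i has |v_i|^2 = s_i^2
Squared scales: (-2)^2 = 4, 4^2 = 16, 3^2 = 9
|V|^2 = 4 * 16 * 9
= 576


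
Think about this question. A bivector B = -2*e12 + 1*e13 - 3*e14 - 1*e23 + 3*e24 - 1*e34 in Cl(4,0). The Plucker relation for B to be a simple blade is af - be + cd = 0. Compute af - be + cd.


Plucker relation: af - be + cd
a*f = (-2)*(-1) = 2
b*e = 1*3 = 3
c*d = (-3)*(-1) = 3
af - be + cd = 2 - 3 + 3
= 2


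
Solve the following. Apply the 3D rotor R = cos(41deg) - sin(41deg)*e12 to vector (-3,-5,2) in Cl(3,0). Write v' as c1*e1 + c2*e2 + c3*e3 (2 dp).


Rotor R = cos(41deg) - sin(41deg)*e12
Rotation angle theta = 2 * 41 = 82 degrees in the e12 plane (e1 -> e2).
The component perpendicular to the plane (e3) is invariant: v'_3 = v3 = 2.00
cos(82deg) = 0.1392, sin(82deg) = 0.9903
v'_1 = v1*cos(theta) - v2*sin(theta) = -3*0.1392 - (-5)*0.9903 = 4.53
v'_2 = v1*sin(theta) + v2*cos(theta) = -3*0.9903 + (-5)*0.1392 = -3.67
v' = 4.53*e1 - 3.67*e2 + 2.00*e3


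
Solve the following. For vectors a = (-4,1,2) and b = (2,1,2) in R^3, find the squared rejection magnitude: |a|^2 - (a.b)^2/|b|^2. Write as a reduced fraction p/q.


|a|^2 = (-4)^2 + 1^2 + 2^2 = 21
|b|^2 = 2^2 + 1^2 + 2^2 = 9
a . b = (-4)*2 + 1*1 + 2*2 = -3
(a.b)^2 = (-3)^2 = 9
|rej|^2 = 21 - 9/9
= (189 - 9)/9
= 180/9
In lowest terms: 20/1


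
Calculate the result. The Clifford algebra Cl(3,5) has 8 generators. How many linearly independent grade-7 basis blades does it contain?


Number of grade-k basis blades in Cl(p,q) with n = p + q is C(n, k).
n = 3 + 5 = 8
C(8, 7) = 8! / (7! * 1!)
= 40320 / (5040 * 1)
= 8


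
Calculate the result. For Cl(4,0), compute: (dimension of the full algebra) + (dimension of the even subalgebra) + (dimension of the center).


n = 4 + 0 = 4
Total dim = 2^4 = 16
Even subalgebra dim = 2^3 = 8
n is even, so center dim = 1
Sum = 16 + 8 + 1 = 25


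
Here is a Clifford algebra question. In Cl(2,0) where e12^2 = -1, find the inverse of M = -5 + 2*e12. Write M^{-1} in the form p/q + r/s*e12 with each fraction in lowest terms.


M = -5 + 2*e12, where e12^2 = -1.
Since M commutes with its reverse ~M = a - b*e12, M * ~M = a^2 - b^2*e12^2 = a^2 + b^2.
So M^{-1} = ~M / (a^2 + b^2) = (a - b*e12)/(a^2 + b^2).
a^2 + b^2 = 25 + 4 = 29
Scalar part = -5/29 = -5/29
Bivector coeff = -2/29 = -2/29
M^{-1} = -5/29 - 2/29*e12


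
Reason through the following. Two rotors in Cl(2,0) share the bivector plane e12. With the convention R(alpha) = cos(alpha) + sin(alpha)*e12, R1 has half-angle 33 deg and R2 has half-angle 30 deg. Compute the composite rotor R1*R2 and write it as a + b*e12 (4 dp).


Same-plane rotors commute and their half-angles add:
R1*R2 = cos(a1 + a2) + sin(a1 + a2)*e12.
a1 + a2 = 33 + 30 = 63 deg
cos(63 deg) = 0.4540
sin(63 deg) = 0.8910
R1*R2 = 0.4540 + 0.8910*e12


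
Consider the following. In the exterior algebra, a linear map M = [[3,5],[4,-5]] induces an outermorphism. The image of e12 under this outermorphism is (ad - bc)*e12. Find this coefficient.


The outermorphism of a linear map f sends e1^e2 to f(e1)^f(e2).
f(e1) = 3*e1 + 4*e2
f(e2) = 5*e1 - 5*e2
f(e1) ^ f(e2) = (3*e1 + 4*e2) ^ (5*e1 - 5*e2)
= 3*(-5)*e12 + 4*5*e21
= (-15 - 20)*e12
= -35*e12
Coefficient = -35


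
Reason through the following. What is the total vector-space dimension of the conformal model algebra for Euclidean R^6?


The conformal model of R^6 uses Cl(7,1): the 6 Euclidean generators plus two extra orthogonal generators e+ (e+^2 = +1) and e- (e-^2 = -1), from which the null vectors e0, einf are built.
Number of generators m = 6 + 2 = 8.
dim Cl(p,q) = 2^m = 2^8 = 256


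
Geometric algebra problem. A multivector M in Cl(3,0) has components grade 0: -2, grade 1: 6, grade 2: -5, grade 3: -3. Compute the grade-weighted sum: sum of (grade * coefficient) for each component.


Grade-weighted sum = sum of grade_k * coefficient_k
0*(-2) = 0
1*6 = 6
2*(-5) = -10
3*(-3) = -9
Total = 0 + 6 + (-10) + (-9) = -13


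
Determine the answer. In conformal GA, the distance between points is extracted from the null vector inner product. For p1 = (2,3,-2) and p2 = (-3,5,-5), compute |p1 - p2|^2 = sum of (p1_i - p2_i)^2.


p1 - p2 = (5, -2, 3)
|p1 - p2|^2 = 5^2 + (-2)^2 + 3^2
= 25 + 4 + 9
= 38


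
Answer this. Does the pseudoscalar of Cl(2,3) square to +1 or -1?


The pseudoscalar I = e1...e_n (product of all n generators) of Cl(p,q) satisfies I^2 = (-1)^(q + n(n-1)/2).
p = 2, q = 3, n = p + q = 5
n(n-1)/2 = 5 * 4 / 2 = 10
Exponent = q + n(n-1)/2 = 3 + 10 = 13
I^2 = (-1)^13 = -1


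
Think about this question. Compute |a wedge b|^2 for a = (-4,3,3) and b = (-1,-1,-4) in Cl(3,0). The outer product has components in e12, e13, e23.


a wedge b = (a1*b2 - a2*b1)*e12 + (a1*b3 - a3*b1)*e13 + (a2*b3 - a3*b2)*e23
e12 coeff: (-4)*(-1) - 3*(-1) = 4 - (-3) = 7
e13 coeff: (-4)*(-4) - 3*(-1) = 16 - (-3) = 19
e23 coeff: 3*(-4) - 3*(-1) = -12 - (-3) = -9
|a wedge b|^2 = 7^2 + 19^2 + (-9)^2
= 49 + 361 + 81
= 491


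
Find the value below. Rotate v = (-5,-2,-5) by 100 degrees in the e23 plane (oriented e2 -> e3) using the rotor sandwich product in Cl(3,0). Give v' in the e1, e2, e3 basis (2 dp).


Rotor R = cos(50deg) - sin(50deg)*e23
Rotation angle theta = 2 * 50 = 100 degrees in the e23 plane (e2 -> e3).
The component perpendicular to the plane (e1) is invariant: v'_1 = v1 = -5.00
cos(100deg) = -0.1736, sin(100deg) = 0.9848
v'_2 = v2*cos(theta) - v3*sin(theta) = -2*(-0.1736) - (-5)*0.9848 = 5.27
v'_3 = v2*sin(theta) + v3*cos(theta) = -2*0.9848 + (-5)*(-0.1736) = -1.10
v' = -5.00*e1 + 5.27*e2 - 1.10*e3


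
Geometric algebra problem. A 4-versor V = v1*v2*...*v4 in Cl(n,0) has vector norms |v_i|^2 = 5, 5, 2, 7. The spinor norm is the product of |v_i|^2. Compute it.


Spinor norm N(V) = |v1|^2 * |v2|^2 * ... * |v4|^2
= 5 * 5 * 2 * 7
Running product: 5, 25, 50, 350
N(V) = 350


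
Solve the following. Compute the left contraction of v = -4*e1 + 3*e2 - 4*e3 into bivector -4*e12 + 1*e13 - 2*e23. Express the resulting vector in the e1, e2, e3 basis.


Left contraction v _| B = <vB>_1 (grade-1 part of the geometric product vB).
Using e1_|e12 = e2, e2_|e12 = -e1, e1_|e13 = e3, e3_|e13 = -e1, e2_|e23 = e3, e3_|e23 = -e2:
e1 coeff: -v2*b12 - v3*b13 = -(3)*(-4) - (-4)*(1) = 16
e2 coeff: v1*b12 - v3*b23 = (-4)*(-4) - (-4)*(-2) = 8
e3 coeff: v1*b13 + v2*b23 = (-4)*(1) + (3)*(-2) = -10
v _| B = 16*e1 + 8*e2 - 10*e3


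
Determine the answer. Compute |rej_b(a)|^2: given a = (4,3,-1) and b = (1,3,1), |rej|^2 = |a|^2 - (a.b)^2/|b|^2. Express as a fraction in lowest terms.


|a|^2 = 4^2 + 3^2 + (-1)^2 = 26
|b|^2 = 1^2 + 3^2 + 1^2 = 11
a . b = 4*1 + 3*3 + (-1)*1 = 12
(a.b)^2 = 12^2 = 144
|rej|^2 = 26 - 144/11
= (286 - 144)/11
= 142/11
In lowest terms: 142/11


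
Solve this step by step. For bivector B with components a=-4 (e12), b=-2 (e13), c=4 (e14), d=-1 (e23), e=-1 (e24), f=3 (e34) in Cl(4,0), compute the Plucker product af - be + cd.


Plucker relation: af - be + cd
a*f = (-4)*3 = -12
b*e = (-2)*(-1) = 2
c*d = 4*(-1) = -4
af - be + cd = -12 - 2 + (-4)
= -18


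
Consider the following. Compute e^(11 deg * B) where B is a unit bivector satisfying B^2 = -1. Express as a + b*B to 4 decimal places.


For a unit bivector B with B^2 = -1, the exponential series gives
e^(theta*B) = cos(theta) + sin(theta)*B (the GA analogue of Euler's formula).
theta = 11 degrees = 0.191986 rad
cos(11 deg) = 0.9816
sin(11 deg) = 0.1908
exp(theta*B) = 0.9816 + 0.1908*B


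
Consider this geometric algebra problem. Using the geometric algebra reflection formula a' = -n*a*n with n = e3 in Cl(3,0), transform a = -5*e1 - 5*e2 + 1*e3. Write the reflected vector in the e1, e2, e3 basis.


Reflection formula: a' = -n*a*n, with n = e3 (unit vector, n^2 = 1).
For reflection through hyperplane perp to e3:
The component along e3 flips sign, others stay.
a = (-5, -5, 1)
a' = (-5, -5, -1)
a' = -5*e1 - 5*e2 - 1*e3


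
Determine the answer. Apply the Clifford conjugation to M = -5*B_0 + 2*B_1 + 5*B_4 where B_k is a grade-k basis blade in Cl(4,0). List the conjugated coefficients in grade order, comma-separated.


Clifford conjugate sign for grade k: (-1)^(k(k+1)/2)
Grade 0: (-1)^(0*1/2) = (-1)^0 = 1, coeff -5 -> -5
Grade 1: (-1)^(1*2/2) = (-1)^1 = -1, coeff 2 -> -2
Grade 4: (-1)^(4*5/2) = (-1)^10 = 1, coeff 5 -> 5
Conjugated coefficients: -5, -2, 5


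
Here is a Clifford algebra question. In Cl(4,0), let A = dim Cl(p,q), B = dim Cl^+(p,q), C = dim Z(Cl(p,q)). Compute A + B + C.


n = 4 + 0 = 4
Total dim = 2^4 = 16
Even subalgebra dim = 2^3 = 8
n is even, so center dim = 1
Sum = 16 + 8 + 1 = 25


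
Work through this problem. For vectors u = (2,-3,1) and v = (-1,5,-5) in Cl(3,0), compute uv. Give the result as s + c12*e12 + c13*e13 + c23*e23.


In Cl(3,0): e_i^2 = 1, e_ie_j = -e_je_i for i != j.
Scalar part = u . v = 2*(-1) + (-3)*5 + 1*(-5)
= -2 + (-15) + (-5) = -22
e12 coeff = 2*5 - (-3)*(-1) = 10 - 3 = 7
e13 coeff = 2*(-5) - 1*(-1) = -10 - (-1) = -9
e23 coeff = (-3)*(-5) - 1*5 = 15 - 5 = 10
uv = -22 + 7*e12 - 9*e13 + 10*e23


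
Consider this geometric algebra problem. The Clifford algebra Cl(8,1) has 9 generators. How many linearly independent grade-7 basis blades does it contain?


Number of grade-k basis blades in Cl(p,q) with n = p + q is C(n, k).
n = 8 + 1 = 9
C(9, 7) = 9! / (7! * 2!)
= 362880 / (5040 * 2)
= 36


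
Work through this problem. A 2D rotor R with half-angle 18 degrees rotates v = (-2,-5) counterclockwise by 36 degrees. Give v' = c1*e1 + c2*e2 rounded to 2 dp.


Rotor R = cos(18deg) - sin(18deg)*e12
Rotation angle theta = 2 * 18 = 36 degrees
v' = R*v*~R rotates v by theta.
cos(36deg) = 0.8090, sin(36deg) = 0.5878
v'_1 = -2*cos(36deg) - (-5)*sin(36deg)
= -2*0.8090 - (-5)*0.5878
= 1.32
v'_2 = -2*sin(36deg) + (-5)*cos(36deg)
= -2*0.5878 + (-5)*0.8090
= -5.22
v' = 1.32*e1 - 5.22*e2


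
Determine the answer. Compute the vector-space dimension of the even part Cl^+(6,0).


Even subalgebra dimension = 2^(n-1)
n = 6 + 0 = 6
2^(6 - 1) = 2^5 = 32
Verification: sum of C(6,k) for even k = 1 + 15 + 15 + 1 = 32
Result = 32
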